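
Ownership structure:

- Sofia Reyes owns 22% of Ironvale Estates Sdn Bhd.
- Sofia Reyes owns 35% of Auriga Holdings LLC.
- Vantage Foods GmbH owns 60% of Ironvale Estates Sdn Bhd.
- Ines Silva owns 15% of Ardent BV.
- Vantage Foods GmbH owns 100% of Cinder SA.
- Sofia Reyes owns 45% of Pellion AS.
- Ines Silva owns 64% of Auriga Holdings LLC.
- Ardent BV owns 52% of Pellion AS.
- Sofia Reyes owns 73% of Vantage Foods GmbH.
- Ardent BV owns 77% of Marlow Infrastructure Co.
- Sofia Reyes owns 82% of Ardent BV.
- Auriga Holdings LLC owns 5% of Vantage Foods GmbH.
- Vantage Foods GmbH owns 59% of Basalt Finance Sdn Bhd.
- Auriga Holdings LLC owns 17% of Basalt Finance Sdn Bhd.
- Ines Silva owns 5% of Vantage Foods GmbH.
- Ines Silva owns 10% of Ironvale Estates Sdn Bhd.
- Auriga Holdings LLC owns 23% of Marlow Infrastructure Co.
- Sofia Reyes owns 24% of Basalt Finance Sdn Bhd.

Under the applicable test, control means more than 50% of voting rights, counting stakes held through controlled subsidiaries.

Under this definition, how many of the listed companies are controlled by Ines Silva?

Ines holds 64% of Auriga, so Ines controls Auriga.
No other company's threshold is met.
Ines controls 1 company.

1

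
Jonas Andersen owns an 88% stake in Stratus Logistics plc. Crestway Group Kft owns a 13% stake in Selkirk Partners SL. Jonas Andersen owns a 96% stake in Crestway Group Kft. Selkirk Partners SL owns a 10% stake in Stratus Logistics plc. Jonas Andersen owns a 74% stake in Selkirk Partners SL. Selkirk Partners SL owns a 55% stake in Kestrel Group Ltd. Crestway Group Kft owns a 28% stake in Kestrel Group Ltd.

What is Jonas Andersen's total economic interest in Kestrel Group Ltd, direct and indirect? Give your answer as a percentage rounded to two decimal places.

74.44%

Jonas reaches Kestrel along 3 paths.
Via Crestway → Selkirk: 96% × 13% × 55% = 6.864%.
Via Selkirk: 74% × 55% = 40.7%.
Via Crestway: 96% × 28% = 26.88%.
Total: 6.864% + 40.7% + 26.88% = 74.444%.
Rounded: 74.44%.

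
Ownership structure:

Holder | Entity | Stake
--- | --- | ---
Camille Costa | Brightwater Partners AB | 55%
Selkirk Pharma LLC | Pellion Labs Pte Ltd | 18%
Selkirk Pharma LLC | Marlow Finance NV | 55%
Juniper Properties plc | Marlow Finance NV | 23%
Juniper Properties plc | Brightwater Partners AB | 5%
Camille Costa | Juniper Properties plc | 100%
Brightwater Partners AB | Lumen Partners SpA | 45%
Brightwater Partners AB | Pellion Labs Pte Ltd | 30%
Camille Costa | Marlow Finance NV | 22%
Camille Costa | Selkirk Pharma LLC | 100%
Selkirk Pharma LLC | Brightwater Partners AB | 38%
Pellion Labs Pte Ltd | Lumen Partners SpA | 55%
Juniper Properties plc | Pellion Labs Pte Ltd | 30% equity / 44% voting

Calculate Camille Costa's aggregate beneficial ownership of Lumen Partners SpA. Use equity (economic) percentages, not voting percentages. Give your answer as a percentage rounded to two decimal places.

Camille reaches Lumen along 8 paths.
Via Selkirk → Brightwater: 100% × 38% × 45% = 17.1%.
Via Brightwater: 55% × 45% = 24.75%.
Via Juniper → Brightwater: 100% × 5% × 45% = 2.25%.
Via Selkirk → Brightwater → Pellion: 100% × 38% × 30% × 55% = 6.27%.
Via Brightwater → Pellion: 55% × 30% × 55% = 9.075%.
Via Juniper → Brightwater → Pellion: 100% × 5% × 30% × 55% = 0.825%.
Via Selkirk → Pellion: 100% × 18% × 55% = 9.9%.
Via Juniper → Pellion: 100% × 30% × 55% = 16.5%.
Total: 17.1% + 24.75% + 2.25% + 6.27% + 9.075% + 0.825% + 9.9% + 16.5% = 86.67%.

86.67%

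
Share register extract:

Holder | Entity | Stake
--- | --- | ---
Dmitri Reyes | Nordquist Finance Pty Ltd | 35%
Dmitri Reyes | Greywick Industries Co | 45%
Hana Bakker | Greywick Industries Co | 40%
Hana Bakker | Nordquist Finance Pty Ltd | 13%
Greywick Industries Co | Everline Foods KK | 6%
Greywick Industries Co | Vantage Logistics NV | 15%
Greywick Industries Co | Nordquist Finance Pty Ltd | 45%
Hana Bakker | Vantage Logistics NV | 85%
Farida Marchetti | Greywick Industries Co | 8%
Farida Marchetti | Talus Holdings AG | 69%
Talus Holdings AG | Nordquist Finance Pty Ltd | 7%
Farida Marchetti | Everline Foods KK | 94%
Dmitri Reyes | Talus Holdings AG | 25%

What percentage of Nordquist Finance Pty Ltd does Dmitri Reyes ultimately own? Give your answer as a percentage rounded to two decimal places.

57.00%

Dmitri reaches Nordquist along 3 paths.
Direct stake: 35% = 35%.
Via Greywick: 45% × 45% = 20.25%.
Via Talus: 25% × 7% = 1.75%.
Total: 35% + 20.25% + 1.75% = 57%.
Rounded: 57.00%.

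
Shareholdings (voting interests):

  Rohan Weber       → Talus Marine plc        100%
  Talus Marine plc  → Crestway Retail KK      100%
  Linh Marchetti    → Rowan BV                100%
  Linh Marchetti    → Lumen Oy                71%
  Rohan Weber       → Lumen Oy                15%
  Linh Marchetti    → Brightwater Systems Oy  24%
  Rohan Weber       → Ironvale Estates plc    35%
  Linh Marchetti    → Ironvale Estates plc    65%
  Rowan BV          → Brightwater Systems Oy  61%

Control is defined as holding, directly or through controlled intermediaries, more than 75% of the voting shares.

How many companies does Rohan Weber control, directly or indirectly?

2

Rohan holds 100% of Talus, so Rohan controls Talus.
Talus holds 100% of Crestway, so Rohan controls Crestway.
No other company's threshold is met.
Rohan controls 2 companies.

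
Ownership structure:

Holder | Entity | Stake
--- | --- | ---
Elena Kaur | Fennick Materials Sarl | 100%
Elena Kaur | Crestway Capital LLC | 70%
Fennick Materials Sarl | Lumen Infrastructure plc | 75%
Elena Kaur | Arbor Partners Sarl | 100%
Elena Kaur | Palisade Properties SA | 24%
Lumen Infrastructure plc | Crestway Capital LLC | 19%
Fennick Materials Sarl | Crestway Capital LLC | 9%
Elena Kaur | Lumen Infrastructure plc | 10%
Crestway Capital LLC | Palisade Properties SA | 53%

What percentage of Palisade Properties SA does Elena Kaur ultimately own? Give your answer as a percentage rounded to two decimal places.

74.43%

Elena reaches Palisade along 5 paths.
Via Lumen → Crestway: 10% × 19% × 53% = 1.007%.
Via Fennick → Lumen → Crestway: 100% × 75% × 19% × 53% = 7.5525%.
Via Crestway: 70% × 53% = 37.1%.
Via Fennick → Crestway: 100% × 9% × 53% = 4.77%.
Direct stake: 24% = 24%.
Total: 1.007% + 7.5525% + 37.1% + 4.77% + 24% = 74.4295%.
Rounded: 74.43%.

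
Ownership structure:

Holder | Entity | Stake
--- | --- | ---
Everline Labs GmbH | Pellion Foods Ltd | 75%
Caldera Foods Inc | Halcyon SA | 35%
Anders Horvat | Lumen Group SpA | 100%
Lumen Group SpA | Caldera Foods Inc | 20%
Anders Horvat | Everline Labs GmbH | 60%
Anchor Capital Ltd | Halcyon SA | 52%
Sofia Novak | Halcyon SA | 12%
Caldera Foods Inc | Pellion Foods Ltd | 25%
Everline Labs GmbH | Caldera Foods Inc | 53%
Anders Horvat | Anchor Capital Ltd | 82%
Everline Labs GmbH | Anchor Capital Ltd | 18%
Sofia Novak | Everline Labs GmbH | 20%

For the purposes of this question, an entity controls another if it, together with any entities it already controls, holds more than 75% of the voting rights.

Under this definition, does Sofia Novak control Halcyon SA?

Sofia's largest direct stake is 20% in Everline, which does not meet the threshold, so Sofia controls no company.
In Halcyon, Sofia's side holds only 12%, not > 75%.
So Sofia does not control Halcyon.

No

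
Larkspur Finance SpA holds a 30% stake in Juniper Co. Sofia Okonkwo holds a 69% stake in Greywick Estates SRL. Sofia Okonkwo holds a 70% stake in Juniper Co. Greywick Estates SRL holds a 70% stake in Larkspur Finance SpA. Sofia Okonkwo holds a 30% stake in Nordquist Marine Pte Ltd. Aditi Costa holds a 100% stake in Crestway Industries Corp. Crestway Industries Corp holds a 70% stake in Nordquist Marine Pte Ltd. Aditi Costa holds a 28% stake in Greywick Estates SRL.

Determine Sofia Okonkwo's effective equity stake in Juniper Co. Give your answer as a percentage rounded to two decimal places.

Sofia reaches Juniper along 2 paths.
Via Greywick → Larkspur: 69% × 70% × 30% = 14.49%.
Direct stake: 70% = 70%.
Total: 14.49% + 70% = 84.49%.

84.49%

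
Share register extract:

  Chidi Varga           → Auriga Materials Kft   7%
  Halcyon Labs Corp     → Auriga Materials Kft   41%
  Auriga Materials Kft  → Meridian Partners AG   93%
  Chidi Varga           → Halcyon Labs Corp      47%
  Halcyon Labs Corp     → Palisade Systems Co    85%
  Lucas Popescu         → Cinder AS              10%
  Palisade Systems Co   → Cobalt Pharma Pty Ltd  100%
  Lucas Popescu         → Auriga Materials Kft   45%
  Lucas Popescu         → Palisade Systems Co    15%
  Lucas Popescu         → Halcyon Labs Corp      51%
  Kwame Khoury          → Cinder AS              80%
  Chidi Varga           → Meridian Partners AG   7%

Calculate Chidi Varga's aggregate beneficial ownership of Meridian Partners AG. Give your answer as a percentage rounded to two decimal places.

31.43%

Chidi reaches Meridian along 3 paths.
Direct stake: 7% = 7%.
Via Halcyon → Auriga: 47% × 41% × 93% = 17.9211%.
Via Auriga: 7% × 93% = 6.51%.
Total: 7% + 17.9211% + 6.51% = 31.4311%.
Rounded: 31.43%.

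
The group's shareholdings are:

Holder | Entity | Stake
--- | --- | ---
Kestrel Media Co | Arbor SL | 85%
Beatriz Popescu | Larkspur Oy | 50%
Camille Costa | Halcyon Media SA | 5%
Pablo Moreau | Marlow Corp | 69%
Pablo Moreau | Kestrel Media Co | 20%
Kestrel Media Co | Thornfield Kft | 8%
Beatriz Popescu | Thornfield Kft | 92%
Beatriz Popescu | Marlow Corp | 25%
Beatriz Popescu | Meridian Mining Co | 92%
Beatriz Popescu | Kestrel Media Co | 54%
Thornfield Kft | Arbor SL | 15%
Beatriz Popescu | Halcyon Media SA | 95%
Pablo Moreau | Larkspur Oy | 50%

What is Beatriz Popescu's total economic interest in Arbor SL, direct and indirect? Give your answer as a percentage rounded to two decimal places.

Beatriz reaches Arbor along 3 paths.
Via Kestrel: 54% × 85% = 45.9%.
Via Kestrel → Thornfield: 54% × 8% × 15% = 0.648%.
Via Thornfield: 92% × 15% = 13.8%.
Total: 45.9% + 0.648% + 13.8% = 60.348%.
Rounded: 60.35%.

60.35%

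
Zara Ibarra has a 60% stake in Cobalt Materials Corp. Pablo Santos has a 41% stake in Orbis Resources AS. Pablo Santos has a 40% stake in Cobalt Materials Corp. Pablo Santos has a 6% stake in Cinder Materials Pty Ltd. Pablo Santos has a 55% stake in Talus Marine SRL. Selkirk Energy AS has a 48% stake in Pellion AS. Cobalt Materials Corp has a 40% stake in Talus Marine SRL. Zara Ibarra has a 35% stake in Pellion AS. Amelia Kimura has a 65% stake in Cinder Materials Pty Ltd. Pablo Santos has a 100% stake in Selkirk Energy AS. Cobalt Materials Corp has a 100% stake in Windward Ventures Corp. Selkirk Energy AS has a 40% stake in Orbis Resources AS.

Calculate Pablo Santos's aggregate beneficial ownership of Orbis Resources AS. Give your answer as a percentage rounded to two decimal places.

81.00%

Pablo reaches Orbis along 2 paths.
Via Selkirk: 100% × 40% = 40%.
Direct stake: 41% = 41%.
Total: 40% + 41% = 81%.
Rounded: 81.00%.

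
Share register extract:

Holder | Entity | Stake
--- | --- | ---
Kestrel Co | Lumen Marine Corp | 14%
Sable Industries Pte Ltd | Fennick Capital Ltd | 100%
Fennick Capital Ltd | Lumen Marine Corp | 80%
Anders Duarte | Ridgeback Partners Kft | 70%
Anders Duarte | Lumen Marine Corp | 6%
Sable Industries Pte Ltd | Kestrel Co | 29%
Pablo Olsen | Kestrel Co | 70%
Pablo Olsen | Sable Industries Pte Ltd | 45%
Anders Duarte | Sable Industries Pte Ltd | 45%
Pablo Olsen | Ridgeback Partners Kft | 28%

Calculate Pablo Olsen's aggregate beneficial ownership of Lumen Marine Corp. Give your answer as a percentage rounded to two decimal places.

47.63%

Pablo reaches Lumen along 3 paths.
Via Sable → Kestrel: 45% × 29% × 14% = 1.827%.
Via Kestrel: 70% × 14% = 9.8%.
Via Sable → Fennick: 45% × 100% × 80% = 36%.
Total: 1.827% + 9.8% + 36% = 47.627%.
Rounded: 47.63%.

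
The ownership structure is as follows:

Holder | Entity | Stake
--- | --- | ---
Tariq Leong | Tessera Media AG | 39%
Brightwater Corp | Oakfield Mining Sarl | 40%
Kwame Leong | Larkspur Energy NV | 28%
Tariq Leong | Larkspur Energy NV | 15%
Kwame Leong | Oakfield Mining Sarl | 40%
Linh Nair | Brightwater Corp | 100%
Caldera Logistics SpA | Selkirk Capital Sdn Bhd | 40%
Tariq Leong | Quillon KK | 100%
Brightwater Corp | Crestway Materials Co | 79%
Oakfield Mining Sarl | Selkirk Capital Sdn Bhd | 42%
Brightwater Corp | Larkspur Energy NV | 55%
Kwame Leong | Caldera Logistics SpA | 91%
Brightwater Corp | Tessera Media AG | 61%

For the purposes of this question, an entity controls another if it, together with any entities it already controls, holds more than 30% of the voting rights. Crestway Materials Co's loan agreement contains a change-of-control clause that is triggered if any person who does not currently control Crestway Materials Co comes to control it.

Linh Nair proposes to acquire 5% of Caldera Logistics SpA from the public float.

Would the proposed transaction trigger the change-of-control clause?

The purchase changes only Linh's holdings, so Linh is the only person who could newly come to control Crestway.
Linh holds 100% of Brightwater, so Linh controls Brightwater.
Brightwater holds 79% of Crestway, so Linh controls Crestway.
So Linh already controls Crestway before the transaction.
After the purchase, Linh holds 5% of Caldera directly.
Linh controlled Crestway already, so this is not a new person acquiring control; every other person's position is unchanged or reduced.
No new person acquires control, so the clause is not triggered.

No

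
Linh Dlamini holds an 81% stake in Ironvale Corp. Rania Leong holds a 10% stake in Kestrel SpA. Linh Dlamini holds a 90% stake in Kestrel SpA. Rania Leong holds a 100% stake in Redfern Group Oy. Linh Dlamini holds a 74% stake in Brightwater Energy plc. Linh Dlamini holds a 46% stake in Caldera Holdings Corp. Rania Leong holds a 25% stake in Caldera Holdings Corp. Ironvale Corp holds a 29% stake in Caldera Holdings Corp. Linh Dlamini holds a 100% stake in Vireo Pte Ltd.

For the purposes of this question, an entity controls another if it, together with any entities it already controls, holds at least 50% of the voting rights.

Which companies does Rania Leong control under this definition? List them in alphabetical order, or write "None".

Rania holds 100% of Redfern, so Rania controls Redfern.
No other company's threshold is met.

Redfern Group Oy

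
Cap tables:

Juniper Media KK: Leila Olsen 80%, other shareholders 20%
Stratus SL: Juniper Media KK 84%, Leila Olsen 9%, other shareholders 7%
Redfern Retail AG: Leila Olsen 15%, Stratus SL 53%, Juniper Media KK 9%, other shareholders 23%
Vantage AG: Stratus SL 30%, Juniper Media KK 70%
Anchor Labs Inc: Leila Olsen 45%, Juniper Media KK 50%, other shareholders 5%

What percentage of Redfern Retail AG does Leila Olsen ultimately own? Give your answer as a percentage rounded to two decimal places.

62.59%

Leila reaches Redfern along 4 paths.
Direct stake: 15% = 15%.
Via Juniper → Stratus: 80% × 84% × 53% = 35.616%.
Via Stratus: 9% × 53% = 4.77%.
Via Juniper: 80% × 9% = 7.2%.
Total: 15% + 35.616% + 4.77% + 7.2% = 62.586%.
Rounded: 62.59%.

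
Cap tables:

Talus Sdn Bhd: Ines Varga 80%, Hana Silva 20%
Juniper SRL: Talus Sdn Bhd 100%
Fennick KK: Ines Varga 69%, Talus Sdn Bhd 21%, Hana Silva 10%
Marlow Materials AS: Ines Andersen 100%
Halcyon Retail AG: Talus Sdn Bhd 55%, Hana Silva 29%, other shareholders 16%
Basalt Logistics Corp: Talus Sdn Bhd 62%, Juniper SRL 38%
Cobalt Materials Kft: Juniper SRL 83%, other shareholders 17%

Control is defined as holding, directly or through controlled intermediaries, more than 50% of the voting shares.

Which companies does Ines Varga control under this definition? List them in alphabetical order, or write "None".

Basalt Logistics Corp, Cobalt Materials Kft, Fennick KK, Halcyon Retail AG, Juniper SRL, Talus Sdn Bhd

Ines Varga holds 80% of Talus, so Ines Varga controls Talus.
Talus holds 100% of Juniper, so Ines Varga controls Juniper.
Ines Varga and Talus together hold 69% + 21% = 90% of Fennick, so Ines Varga controls Fennick.
Talus holds 55% of Halcyon, so Ines Varga controls Halcyon.
Talus and Juniper together hold 62% + 38% = 100% of Basalt, so Ines Varga controls Basalt.
Juniper holds 83% of Cobalt, so Ines Varga controls Cobalt.
No other company's threshold is met.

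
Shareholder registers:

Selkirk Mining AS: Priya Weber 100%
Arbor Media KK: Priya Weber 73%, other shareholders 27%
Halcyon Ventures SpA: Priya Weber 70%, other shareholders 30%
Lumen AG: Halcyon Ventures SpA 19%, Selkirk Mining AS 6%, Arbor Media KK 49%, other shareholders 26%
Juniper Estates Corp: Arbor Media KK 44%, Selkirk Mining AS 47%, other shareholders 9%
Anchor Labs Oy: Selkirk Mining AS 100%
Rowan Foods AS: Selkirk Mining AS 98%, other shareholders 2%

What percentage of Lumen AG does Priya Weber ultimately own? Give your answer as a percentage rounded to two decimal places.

Priya reaches Lumen along 3 paths.
Via Halcyon: 70% × 19% = 13.3%.
Via Selkirk: 100% × 6% = 6%.
Via Arbor: 73% × 49% = 35.77%.
Total: 13.3% + 6% + 35.77% = 55.07%.

55.07%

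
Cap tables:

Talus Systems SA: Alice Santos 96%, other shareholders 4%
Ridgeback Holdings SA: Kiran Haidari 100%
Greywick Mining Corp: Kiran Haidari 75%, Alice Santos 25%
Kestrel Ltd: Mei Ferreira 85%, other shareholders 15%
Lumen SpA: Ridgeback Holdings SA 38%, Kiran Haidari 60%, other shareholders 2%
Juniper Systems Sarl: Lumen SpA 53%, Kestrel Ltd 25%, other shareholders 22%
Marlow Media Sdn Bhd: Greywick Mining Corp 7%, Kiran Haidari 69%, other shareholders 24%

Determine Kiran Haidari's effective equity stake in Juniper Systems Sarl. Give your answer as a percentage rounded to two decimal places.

51.94%

Kiran reaches Juniper along 2 paths.
Via Ridgeback → Lumen: 100% × 38% × 53% = 20.14%.
Via Lumen: 60% × 53% = 31.8%.
Total: 20.14% + 31.8% = 51.94%.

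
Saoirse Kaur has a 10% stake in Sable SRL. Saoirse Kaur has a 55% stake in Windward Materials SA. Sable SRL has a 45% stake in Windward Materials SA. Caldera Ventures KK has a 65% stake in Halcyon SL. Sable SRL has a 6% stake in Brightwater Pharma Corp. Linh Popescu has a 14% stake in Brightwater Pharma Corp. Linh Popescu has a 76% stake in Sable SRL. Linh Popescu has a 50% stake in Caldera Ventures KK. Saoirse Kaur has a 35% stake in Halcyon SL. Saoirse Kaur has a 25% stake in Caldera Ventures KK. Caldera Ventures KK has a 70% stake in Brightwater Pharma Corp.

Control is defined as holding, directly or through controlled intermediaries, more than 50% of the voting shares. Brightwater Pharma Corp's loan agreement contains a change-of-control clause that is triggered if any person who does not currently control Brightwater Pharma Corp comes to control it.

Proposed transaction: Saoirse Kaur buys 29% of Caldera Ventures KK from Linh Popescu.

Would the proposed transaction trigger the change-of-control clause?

Yes

The purchase adds only to Saoirse's holdings (Linh's stake shrinks), so Saoirse is the only person who could newly come to control Brightwater.
Saoirse holds 55% of Windward, so Saoirse controls Windward.
Neither Saoirse nor any entity Saoirse controls holds any voting interest in Brightwater.
So before the transaction, Saoirse does not control Brightwater.
After the purchase, Saoirse's direct stake in Caldera rises to 25% + 29% = 54%, and Linh's stake falls to 21%.
Saoirse holds 54% of Caldera, so Saoirse controls Caldera.
Caldera holds 70% of Brightwater, so Saoirse controls Brightwater.
Saoirse did not control Brightwater before and does after, so the clause is triggered.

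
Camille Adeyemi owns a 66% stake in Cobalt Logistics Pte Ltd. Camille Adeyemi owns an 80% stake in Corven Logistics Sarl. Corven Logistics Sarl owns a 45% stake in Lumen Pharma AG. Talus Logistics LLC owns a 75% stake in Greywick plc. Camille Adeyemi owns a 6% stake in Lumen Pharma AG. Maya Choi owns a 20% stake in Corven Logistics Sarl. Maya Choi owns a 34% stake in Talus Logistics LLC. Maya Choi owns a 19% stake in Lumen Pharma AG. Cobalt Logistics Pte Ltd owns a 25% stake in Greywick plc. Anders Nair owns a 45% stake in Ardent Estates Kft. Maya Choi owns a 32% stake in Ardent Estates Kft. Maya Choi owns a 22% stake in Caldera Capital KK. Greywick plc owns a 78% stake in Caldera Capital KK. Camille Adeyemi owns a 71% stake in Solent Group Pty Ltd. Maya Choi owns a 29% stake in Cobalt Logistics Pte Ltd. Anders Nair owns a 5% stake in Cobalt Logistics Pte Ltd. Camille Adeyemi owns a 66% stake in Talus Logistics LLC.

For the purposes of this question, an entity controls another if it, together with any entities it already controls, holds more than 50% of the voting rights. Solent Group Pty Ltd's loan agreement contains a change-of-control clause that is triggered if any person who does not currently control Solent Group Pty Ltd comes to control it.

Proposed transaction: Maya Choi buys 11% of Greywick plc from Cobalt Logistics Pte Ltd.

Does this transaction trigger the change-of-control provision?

The purchase adds only to Maya's holdings (Cobalt's stake shrinks), so Maya is the only person who could newly come to control Solent.
Maya's largest direct stake is 34% in Talus, which does not meet the threshold, so Maya controls no company.
Neither Maya nor any entity Maya controls holds any voting interest in Solent.
So before the transaction, Maya does not control Solent.
After the purchase, Maya holds 11% of Greywick directly, and Cobalt's stake falls to 14%.
Maya's side now holds 11% of Greywick, not > 50%, so Maya still does not control Greywick.
After the transaction, neither Maya nor any entity Maya controls holds a voting interest in Solent, so Maya still does not control it.
No new person acquires control, so the clause is not triggered.

No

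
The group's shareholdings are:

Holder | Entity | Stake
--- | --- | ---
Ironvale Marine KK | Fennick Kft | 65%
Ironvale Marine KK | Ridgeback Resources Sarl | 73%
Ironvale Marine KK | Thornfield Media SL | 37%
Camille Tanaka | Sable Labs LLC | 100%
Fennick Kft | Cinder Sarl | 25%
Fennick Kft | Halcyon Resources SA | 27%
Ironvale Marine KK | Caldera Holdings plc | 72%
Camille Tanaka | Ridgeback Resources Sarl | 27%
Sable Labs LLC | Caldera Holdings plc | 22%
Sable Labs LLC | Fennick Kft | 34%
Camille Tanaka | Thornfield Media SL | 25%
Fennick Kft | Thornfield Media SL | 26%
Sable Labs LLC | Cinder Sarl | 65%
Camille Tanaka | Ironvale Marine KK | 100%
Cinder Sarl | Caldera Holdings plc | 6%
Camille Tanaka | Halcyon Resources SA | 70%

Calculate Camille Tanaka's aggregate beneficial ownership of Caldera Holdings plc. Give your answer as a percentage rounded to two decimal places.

99.39%

Camille reaches Caldera along 5 paths.
Via Sable: 100% × 22% = 22%.
Via Sable → Cinder: 100% × 65% × 6% = 3.9%.
Via Sable → Fennick → Cinder: 100% × 34% × 25% × 6% = 0.51%.
Via Ironvale → Fennick → Cinder: 100% × 65% × 25% × 6% = 0.975%.
Via Ironvale: 100% × 72% = 72%.
Total: 22% + 3.9% + 0.51% + 0.975% + 72% = 99.385%.
Rounded: 99.39%.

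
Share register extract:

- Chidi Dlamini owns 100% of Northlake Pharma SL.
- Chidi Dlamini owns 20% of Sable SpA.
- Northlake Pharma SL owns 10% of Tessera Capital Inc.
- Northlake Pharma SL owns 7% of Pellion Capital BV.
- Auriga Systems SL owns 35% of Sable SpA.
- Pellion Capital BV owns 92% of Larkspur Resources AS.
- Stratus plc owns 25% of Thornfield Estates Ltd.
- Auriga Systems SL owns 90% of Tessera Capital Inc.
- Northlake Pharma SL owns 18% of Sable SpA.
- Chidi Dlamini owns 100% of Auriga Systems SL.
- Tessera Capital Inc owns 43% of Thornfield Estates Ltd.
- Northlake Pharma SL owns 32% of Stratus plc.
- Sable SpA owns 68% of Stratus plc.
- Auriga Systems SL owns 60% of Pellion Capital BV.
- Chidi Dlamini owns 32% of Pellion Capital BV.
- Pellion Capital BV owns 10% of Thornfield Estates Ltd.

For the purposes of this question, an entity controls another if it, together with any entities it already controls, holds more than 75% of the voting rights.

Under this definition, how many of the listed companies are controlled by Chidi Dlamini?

Chidi holds 100% of Auriga, so Chidi controls Auriga.
Chidi holds 100% of Northlake, so Chidi controls Northlake.
Chidi and Auriga and Northlake together hold 32% + 60% + 7% = 99% of Pellion, so Chidi controls Pellion.
Auriga and Northlake together hold 90% + 10% = 100% of Tessera, so Chidi controls Tessera.
Pellion holds 92% of Larkspur, so Chidi controls Larkspur.
No other company's threshold is met.
Chidi controls 5 companies.

5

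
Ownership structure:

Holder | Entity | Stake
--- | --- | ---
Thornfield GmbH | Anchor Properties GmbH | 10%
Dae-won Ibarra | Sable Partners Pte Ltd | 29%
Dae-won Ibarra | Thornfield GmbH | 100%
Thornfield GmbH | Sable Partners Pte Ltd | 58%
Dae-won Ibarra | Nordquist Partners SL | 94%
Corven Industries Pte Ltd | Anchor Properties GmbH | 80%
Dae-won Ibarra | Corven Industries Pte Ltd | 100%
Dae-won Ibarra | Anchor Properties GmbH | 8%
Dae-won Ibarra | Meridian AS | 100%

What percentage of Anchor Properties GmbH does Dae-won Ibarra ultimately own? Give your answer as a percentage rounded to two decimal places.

98.00%

Dae-won reaches Anchor along 3 paths.
Via Thornfield: 100% × 10% = 10%.
Via Corven: 100% × 80% = 80%.
Direct stake: 8% = 8%.
Total: 10% + 80% + 8% = 98%.
Rounded: 98.00%.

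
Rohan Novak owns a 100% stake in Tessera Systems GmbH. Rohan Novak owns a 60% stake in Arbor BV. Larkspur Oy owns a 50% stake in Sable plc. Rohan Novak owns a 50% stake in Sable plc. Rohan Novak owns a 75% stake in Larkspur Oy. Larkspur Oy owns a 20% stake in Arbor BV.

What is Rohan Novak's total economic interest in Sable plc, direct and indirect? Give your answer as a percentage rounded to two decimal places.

Rohan reaches Sable along 2 paths.
Direct stake: 50% = 50%.
Via Larkspur: 75% × 50% = 37.5%.
Total: 50% + 37.5% = 87.5%.
Rounded: 87.50%.

87.50%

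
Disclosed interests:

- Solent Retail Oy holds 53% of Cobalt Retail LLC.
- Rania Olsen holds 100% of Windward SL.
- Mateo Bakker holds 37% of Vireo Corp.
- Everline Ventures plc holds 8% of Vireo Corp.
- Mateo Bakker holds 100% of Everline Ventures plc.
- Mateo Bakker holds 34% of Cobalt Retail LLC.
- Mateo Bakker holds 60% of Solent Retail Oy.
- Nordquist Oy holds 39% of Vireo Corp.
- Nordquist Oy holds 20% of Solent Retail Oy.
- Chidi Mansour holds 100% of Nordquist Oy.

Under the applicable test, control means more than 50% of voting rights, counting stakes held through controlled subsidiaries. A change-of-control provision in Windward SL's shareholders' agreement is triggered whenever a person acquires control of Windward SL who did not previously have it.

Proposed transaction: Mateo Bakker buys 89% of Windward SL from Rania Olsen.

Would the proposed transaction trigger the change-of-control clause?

Yes

The purchase adds only to Mateo's holdings (Rania's stake shrinks), so Mateo is the only person who could newly come to control Windward.
Mateo holds 100% of Everline, so Mateo controls Everline.
Mateo holds 60% of Solent, so Mateo controls Solent.
Mateo and Solent together hold 34% + 53% = 87% of Cobalt, so Mateo controls Cobalt.
Neither Mateo nor any entity Mateo controls holds any voting interest in Windward.
So before the transaction, Mateo does not control Windward.
After the purchase, Mateo holds 89% of Windward directly, and Rania's stake falls to 11%.
Mateo holds 89% of Windward, so Mateo controls Windward.
Mateo did not control Windward before and does after, so the clause is triggered.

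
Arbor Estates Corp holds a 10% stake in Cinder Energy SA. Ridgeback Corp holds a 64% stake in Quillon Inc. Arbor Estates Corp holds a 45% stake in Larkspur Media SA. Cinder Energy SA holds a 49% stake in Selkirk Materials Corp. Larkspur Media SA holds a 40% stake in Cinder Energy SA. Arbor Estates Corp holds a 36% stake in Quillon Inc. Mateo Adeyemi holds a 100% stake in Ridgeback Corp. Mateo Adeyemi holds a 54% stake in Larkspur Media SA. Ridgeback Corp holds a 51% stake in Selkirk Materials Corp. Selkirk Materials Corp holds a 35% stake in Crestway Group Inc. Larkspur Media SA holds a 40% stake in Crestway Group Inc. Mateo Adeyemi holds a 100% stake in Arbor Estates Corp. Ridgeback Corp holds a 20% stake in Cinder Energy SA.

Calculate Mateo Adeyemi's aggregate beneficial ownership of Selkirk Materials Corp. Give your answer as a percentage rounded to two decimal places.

85.10%

Mateo reaches Selkirk along 5 paths.
Via Ridgeback: 100% × 51% = 51%.
Via Ridgeback → Cinder: 100% × 20% × 49% = 9.8%.
Via Larkspur → Cinder: 54% × 40% × 49% = 10.584%.
Via Arbor → Larkspur → Cinder: 100% × 45% × 40% × 49% = 8.82%.
Via Arbor → Cinder: 100% × 10% × 49% = 4.9%.
Total: 51% + 9.8% + 10.584% + 8.82% + 4.9% = 85.104%.
Rounded: 85.10%.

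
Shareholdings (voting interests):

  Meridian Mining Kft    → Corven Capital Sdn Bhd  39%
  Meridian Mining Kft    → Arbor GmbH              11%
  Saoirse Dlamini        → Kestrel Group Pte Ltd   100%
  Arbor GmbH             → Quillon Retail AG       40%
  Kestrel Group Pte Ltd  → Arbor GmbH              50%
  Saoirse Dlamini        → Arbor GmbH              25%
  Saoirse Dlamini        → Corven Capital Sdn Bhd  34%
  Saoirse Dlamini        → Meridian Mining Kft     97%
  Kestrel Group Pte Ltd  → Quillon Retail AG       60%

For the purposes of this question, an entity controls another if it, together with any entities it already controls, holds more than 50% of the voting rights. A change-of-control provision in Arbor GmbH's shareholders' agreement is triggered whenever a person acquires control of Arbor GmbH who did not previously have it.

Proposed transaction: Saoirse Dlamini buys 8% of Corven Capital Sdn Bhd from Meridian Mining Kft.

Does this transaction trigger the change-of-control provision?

No

The purchase adds only to Saoirse's holdings (Meridian's stake shrinks), so Saoirse is the only person who could newly come to control Arbor.
Saoirse holds 97% of Meridian, so Saoirse controls Meridian.
Saoirse holds 100% of Kestrel, so Saoirse controls Kestrel.
Saoirse and Meridian and Kestrel together hold 25% + 11% + 50% = 86% of Arbor, so Saoirse controls Arbor.
So Saoirse already controls Arbor before the transaction.
After the purchase, Saoirse's direct stake in Corven rises to 34% + 8% = 42%, and Meridian's stake falls to 31%.
Saoirse controlled Arbor already, so this is not a new person acquiring control; every other person's position is unchanged or reduced.
No new person acquires control, so the clause is not triggered.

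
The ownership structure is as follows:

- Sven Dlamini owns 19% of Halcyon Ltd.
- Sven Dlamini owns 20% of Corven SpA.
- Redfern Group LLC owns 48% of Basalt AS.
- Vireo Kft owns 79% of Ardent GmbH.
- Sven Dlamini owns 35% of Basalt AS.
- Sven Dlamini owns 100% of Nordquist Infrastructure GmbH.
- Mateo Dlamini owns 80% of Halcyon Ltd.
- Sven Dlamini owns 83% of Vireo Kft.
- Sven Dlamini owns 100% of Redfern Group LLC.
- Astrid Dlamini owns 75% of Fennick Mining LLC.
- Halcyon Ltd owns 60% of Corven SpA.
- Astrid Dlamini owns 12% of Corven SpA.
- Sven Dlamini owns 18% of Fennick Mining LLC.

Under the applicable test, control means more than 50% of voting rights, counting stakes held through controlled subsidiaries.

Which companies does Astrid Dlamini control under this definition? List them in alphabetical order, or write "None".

Astrid holds 75% of Fennick, so Astrid controls Fennick.
No other company's threshold is met.

Fennick Mining LLC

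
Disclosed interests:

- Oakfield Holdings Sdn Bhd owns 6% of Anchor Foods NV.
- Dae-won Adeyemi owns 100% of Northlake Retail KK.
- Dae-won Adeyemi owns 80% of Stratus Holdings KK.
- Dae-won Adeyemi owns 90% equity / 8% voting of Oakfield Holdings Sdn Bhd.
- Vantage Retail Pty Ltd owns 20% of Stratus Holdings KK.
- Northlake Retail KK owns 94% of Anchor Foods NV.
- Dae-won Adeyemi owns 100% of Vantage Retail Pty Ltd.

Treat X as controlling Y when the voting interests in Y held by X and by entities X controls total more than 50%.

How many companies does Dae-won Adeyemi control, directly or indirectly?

4

Dae-won holds 100% of Vantage, so Dae-won controls Vantage.
Dae-won holds 100% of Northlake, so Dae-won controls Northlake.
Dae-won and Vantage together hold 80% + 20% = 100% of Stratus, so Dae-won controls Stratus.
Northlake holds 94% of Anchor, so Dae-won controls Anchor.
No other company's threshold is met.
Dae-won controls 4 companies.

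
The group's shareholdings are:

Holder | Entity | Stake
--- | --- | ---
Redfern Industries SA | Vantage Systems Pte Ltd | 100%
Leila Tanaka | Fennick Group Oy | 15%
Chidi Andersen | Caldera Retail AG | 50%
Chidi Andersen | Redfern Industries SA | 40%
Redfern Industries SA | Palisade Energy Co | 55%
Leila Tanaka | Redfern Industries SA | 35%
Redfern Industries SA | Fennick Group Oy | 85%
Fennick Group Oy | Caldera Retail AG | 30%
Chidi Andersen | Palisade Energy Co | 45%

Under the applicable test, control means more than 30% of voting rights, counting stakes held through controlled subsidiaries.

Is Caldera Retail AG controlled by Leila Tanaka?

Leila holds 35% of Redfern, so Leila controls Redfern.
Redfern and Leila together hold 85% + 15% = 100% of Fennick, so Leila controls Fennick.
Redfern holds 100% of Vantage, so Leila controls Vantage.
Redfern holds 55% of Palisade, so Leila controls Palisade.
In Caldera, Leila's side holds only 30%, not > 30%.
So Leila does not control Caldera.

No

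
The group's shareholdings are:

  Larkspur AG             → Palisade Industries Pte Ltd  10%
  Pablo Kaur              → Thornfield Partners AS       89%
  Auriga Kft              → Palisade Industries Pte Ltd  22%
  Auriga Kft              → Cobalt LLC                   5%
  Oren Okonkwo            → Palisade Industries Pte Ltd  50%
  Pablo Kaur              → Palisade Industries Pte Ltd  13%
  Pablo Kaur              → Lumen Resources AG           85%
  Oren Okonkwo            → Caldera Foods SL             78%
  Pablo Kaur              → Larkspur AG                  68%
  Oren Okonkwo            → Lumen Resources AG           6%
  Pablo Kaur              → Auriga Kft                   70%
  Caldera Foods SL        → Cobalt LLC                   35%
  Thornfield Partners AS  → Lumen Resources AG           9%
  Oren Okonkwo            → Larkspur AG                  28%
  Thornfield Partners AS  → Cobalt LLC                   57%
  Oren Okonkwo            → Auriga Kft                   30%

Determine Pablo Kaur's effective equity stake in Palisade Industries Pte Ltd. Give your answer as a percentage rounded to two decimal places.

Pablo reaches Palisade along 3 paths.
Direct stake: 13% = 13%.
Via Larkspur: 68% × 10% = 6.8%.
Via Auriga: 70% × 22% = 15.4%.
Total: 13% + 6.8% + 15.4% = 35.2%.
Rounded: 35.20%.

35.20%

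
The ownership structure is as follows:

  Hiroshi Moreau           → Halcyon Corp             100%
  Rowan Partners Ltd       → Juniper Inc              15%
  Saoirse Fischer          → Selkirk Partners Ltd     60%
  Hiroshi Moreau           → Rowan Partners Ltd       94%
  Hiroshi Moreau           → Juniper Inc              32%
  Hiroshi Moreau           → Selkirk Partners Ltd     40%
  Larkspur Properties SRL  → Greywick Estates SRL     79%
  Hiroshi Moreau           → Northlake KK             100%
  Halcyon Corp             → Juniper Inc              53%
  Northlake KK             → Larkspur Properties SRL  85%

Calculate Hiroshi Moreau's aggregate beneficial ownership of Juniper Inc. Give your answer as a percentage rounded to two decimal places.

Hiroshi reaches Juniper along 3 paths.
Via Rowan: 94% × 15% = 14.1%.
Direct stake: 32% = 32%.
Via Halcyon: 100% × 53% = 53%.
Total: 14.1% + 32% + 53% = 99.1%.
Rounded: 99.10%.

99.10%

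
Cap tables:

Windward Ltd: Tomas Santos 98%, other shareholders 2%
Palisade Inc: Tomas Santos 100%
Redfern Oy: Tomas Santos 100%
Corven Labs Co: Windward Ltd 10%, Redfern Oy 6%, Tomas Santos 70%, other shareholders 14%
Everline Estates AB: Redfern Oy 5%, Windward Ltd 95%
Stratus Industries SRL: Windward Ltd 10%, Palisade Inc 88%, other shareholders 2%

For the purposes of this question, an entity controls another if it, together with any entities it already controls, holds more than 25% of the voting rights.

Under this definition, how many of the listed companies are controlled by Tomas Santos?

6

Tomas holds 98% of Windward, so Tomas controls Windward.
Tomas holds 100% of Palisade, so Tomas controls Palisade.
Tomas holds 100% of Redfern, so Tomas controls Redfern.
Windward and Redfern and Tomas together hold 10% + 6% + 70% = 86% of Corven, so Tomas controls Corven.
Redfern and Windward together hold 5% + 95% = 100% of Everline, so Tomas controls Everline.
Windward and Palisade together hold 10% + 88% = 98% of Stratus, so Tomas controls Stratus.
Tomas controls 6 companies.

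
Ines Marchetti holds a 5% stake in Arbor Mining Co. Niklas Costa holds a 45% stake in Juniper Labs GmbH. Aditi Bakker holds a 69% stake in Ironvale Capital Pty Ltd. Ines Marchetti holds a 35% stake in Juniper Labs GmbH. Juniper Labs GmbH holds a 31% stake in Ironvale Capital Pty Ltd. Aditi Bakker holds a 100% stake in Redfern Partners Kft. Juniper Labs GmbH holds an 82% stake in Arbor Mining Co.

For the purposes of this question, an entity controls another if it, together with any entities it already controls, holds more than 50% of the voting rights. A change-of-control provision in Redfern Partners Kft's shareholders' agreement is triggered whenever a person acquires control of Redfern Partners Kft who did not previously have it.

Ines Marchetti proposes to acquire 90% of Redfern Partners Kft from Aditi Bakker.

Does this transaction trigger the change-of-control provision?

Yes

The purchase adds only to Ines's holdings (Aditi's stake shrinks), so Ines is the only person who could newly come to control Redfern.
Ines's largest direct stake is 35% in Juniper, which does not meet the threshold, so Ines controls no company.
Neither Ines nor any entity Ines controls holds any voting interest in Redfern.
So before the transaction, Ines does not control Redfern.
After the purchase, Ines holds 90% of Redfern directly, and Aditi's stake falls to 10%.
Ines holds 90% of Redfern, so Ines controls Redfern.
Ines did not control Redfern before and does after, so the clause is triggered.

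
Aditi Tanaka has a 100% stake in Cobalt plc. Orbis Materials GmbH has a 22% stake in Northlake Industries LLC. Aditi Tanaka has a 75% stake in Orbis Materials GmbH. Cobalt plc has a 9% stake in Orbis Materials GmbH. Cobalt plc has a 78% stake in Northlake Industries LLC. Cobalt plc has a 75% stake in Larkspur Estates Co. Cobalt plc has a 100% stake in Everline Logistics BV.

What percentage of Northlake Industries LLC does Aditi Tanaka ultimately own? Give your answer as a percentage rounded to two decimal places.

Aditi reaches Northlake along 3 paths.
Via Orbis: 75% × 22% = 16.5%.
Via Cobalt → Orbis: 100% × 9% × 22% = 1.98%.
Via Cobalt: 100% × 78% = 78%.
Total: 16.5% + 1.98% + 78% = 96.48%.

96.48%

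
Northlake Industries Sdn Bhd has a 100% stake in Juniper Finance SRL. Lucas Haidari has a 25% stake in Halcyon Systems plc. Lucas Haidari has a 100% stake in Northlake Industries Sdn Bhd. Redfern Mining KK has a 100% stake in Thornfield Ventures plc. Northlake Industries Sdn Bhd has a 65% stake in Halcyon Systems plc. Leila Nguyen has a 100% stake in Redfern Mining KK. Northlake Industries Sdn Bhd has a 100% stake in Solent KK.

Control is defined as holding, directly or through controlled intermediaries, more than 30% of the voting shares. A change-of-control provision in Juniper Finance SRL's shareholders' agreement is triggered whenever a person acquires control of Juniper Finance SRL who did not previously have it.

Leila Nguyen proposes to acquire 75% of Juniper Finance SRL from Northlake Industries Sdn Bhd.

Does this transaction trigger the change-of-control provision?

The purchase adds only to Leila's holdings (Northlake's stake shrinks), so Leila is the only person who could newly come to control Juniper.
Leila holds 100% of Redfern, so Leila controls Redfern.
Redfern holds 100% of Thornfield, so Leila controls Thornfield.
Neither Leila nor any entity Leila controls holds any voting interest in Juniper.
So before the transaction, Leila does not control Juniper.
After the purchase, Leila holds 75% of Juniper directly, and Northlake's stake falls to 25%.
Leila holds 75% of Juniper, so Leila controls Juniper.
Leila did not control Juniper before and does after, so the clause is triggered.

Yes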